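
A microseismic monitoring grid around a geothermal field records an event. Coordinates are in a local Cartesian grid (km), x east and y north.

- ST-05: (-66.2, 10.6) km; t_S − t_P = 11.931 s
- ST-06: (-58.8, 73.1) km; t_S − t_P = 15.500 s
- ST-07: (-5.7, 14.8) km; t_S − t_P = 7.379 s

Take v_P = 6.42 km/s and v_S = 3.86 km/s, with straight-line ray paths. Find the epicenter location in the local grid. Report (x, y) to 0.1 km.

36.0 km east, -43.2 km north

Distance from S−P lag: d = Δt · v_P v_S / (v_P − v_S) = Δt · (6.42·3.86)/(6.42−3.86) ≈ 9.6802·Δt.
So d_ST-05 = 115.49, d_ST-06 = 150.04, d_ST-07 = 71.43 km.
Circle about each station: (x + 66.2)² + (y − 10.6)² = 115.49²; (x + 58.8)² + (y − 73.1)² = 150.04²; (x + 5.7)² + (y − 14.8)² = 71.43².
Subtracting the ST-05 equation from the ST-06 and ST-07 equations removes the quadratic terms:
14.8 x + 125.0 y = -4867.81
121.0 x + 8.4 y = 3992.43
Solving the 2×2 system: x ≈ 36.0, y ≈ -43.2 km.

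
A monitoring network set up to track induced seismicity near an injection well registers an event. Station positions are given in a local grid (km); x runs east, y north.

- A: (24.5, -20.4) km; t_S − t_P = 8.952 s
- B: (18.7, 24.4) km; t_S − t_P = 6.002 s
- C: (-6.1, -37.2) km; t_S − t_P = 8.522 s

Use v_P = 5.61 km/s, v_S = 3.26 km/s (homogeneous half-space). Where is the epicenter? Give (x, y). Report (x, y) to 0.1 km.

Distance from S−P lag: d = Δt · v_P v_S / (v_P − v_S) = Δt · (5.61·3.26)/(5.61−3.26) ≈ 7.7824·Δt.
So d_A = 69.67, d_B = 46.71, d_C = 66.32 km.
Circle about each station: (x − 24.5)² + (y + 20.4)² = 69.67²; (x − 18.7)² + (y − 24.4)² = 46.71²; (x + 6.1)² + (y + 37.2)² = 66.32².
Subtracting the A equation from the B and C equations removes the quadratic terms:
-11.6 x + 89.6 y = 2600.72
-61.2 x − 33.6 y = 860.21
Solving the 2×2 system: x ≈ -28.0, y ≈ 25.4 km.
Check against A (with the unrounded x, y): √((x − 24.5)²+(y + 20.4)²) = 69.67 ≈ 69.67 km. ✓

x ≈ -28.0 km, y ≈ 25.4 km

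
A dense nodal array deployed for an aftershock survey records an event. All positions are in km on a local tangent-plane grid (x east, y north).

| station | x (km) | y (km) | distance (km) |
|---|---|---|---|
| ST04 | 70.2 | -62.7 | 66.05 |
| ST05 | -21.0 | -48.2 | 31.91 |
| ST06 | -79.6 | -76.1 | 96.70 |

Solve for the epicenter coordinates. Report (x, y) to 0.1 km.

(9.1, -37.6)

Circle about each station: (x − 70.2)² + (y + 62.7)² = 66.05²; (x + 21.0)² + (y + 48.2)² = 31.91²; (x + 79.6)² + (y + 76.1)² = 96.70².
Subtracting the ST04 equation from the ST05 and ST06 equations removes the quadratic terms:
-182.4 x + 29.0 y = -2750.74
-299.6 x − 26.8 y = -1720.25
Solving the 2×2 system: x ≈ 9.1, y ≈ -37.6 km.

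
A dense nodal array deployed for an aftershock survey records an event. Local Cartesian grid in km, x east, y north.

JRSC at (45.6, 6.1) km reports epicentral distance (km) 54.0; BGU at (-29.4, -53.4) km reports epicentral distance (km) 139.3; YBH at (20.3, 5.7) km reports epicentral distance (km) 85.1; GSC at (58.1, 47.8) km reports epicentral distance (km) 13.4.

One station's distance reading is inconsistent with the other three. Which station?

Solve using three stations at a time. Using JRSC, BGU, GSC (subtract circle equations pairwise → linear system) gives (x, y) ≈ (51.9, 59.8).
Distances from that point to each station vs reported:
  JRSC: calculated 54.0 vs reported 54.0 → residual 0.0 km
  BGU: calculated 139.3 vs reported 139.3 → residual 0.0 km
  YBH: calculated 62.6 vs reported 85.1 → residual 22.5 km
  GSC: calculated 13.5 vs reported 13.4 → residual 0.1 km
JRSC, BGU, GSC are mutually consistent (residuals ≈ 0); YBH is off by 22.5 km.

YBH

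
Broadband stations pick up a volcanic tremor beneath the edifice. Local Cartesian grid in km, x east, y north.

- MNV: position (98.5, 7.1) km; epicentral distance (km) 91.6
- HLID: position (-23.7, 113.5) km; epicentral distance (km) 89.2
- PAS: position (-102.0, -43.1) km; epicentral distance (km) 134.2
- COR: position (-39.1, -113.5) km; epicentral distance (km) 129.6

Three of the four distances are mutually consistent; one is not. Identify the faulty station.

COR

Solve using three stations at a time. Using MNV, HLID, PAS (subtract circle equations pairwise → linear system) gives (x, y) ≈ (10.0, 30.9).
Distances from that point to each station vs reported:
  MNV: calculated 91.6 vs reported 91.6 → residual 0.0 km
  HLID: calculated 89.2 vs reported 89.2 → residual 0.0 km
  PAS: calculated 134.2 vs reported 134.2 → residual 0.0 km
  COR: calculated 152.5 vs reported 129.6 → residual 22.9 km
MNV, HLID, PAS are mutually consistent (residuals ≈ 0); COR is off by 22.9 km.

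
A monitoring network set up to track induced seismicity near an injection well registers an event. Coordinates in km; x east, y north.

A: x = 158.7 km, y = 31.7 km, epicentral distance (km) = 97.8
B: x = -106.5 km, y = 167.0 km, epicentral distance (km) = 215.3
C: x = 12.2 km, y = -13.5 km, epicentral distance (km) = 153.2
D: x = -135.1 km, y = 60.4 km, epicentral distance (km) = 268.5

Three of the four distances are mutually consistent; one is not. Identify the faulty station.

D

Solve using three stations at a time. Using A, B, C (subtract circle equations pairwise → linear system) gives (x, y) ≈ (101.4, 111.1).
Distances from that point to each station vs reported:
  A: calculated 97.9 vs reported 97.8 → residual 0.1 km
  B: calculated 215.3 vs reported 215.3 → residual 0.0 km
  C: calculated 153.2 vs reported 153.2 → residual 0.0 km
  D: calculated 241.9 vs reported 268.5 → residual 26.6 km
A, B, C are mutually consistent (residuals ≈ 0); D is off by 26.6 km.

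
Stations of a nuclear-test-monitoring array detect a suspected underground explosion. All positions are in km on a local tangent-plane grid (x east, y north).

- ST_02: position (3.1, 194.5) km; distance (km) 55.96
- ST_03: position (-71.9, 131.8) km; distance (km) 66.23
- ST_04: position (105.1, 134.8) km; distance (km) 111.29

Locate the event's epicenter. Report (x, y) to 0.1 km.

Circle about each station: (x − 3.1)² + (y − 194.5)² = 55.96²; (x + 71.9)² + (y − 131.8)² = 66.23²; (x − 105.1)² + (y − 134.8)² = 111.29².
Subtracting pairs of circle equations eliminates x²+y² and gives linear equations (the radical axes):
-150.0 x − 125.4 y = -16553.90
204.0 x − 119.4 y = -17876.75
Solving the 2×2 system: x ≈ -6.1, y ≈ 139.3 km.

-6.1 km east, 139.3 km north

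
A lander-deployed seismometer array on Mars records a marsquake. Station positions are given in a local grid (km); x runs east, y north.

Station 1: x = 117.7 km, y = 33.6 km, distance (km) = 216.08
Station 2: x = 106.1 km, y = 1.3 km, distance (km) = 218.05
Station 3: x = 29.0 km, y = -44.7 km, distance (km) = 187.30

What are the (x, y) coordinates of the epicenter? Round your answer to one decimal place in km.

(-87.2, 102.2)

Circle about each station: (x − 117.7)² + (y − 33.6)² = 216.08²; (x − 106.1)² + (y − 1.3)² = 218.05²; (x − 29.0)² + (y + 44.7)² = 187.30².
Subtracting pairs of circle equations eliminates x²+y² and gives linear equations (the radical axes):
-23.2 x − 64.6 y = -4578.59
-177.4 x − 156.6 y = -533.88
Solving the 2×2 system: x ≈ -87.2, y ≈ 102.2 km.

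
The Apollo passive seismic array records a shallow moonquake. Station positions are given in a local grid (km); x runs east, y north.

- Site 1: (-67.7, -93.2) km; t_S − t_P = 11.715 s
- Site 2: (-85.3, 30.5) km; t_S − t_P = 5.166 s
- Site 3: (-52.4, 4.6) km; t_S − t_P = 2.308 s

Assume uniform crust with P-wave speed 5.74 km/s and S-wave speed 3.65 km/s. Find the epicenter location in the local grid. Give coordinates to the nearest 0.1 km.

Distance from S−P lag: d = Δt · v_P v_S / (v_P − v_S) = Δt · (5.74·3.65)/(5.74−3.65) ≈ 10.0244·Δt.
So d_Site 1 = 117.44, d_Site 2 = 51.79, d_Site 3 = 23.14 km.
Circle about each station: (x + 67.7)² + (y + 93.2)² = 117.44²; (x + 85.3)² + (y − 30.5)² = 51.79²; (x + 52.4)² + (y − 4.6)² = 23.14².
Subtracting pairs of circle equations eliminates x²+y² and gives linear equations (the radical axes):
-35.2 x + 247.4 y = 6046.76
30.6 x + 195.6 y = 2754.08
Solving the 2×2 system: x ≈ -34.7, y ≈ 19.5 km.
Check against Site 1 (with the unrounded x, y): √((x + 67.7)²+(y + 93.2)²) = 117.44 ≈ 117.44 km. ✓

-34.7 km east, 19.5 km north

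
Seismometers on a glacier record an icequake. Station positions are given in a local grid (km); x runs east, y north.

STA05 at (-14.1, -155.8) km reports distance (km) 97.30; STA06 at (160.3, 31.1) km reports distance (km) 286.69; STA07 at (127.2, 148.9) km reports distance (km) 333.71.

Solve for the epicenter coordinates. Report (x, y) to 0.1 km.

Circle about each station: (x + 14.1)² + (y + 155.8)² = 97.30²; (x − 160.3)² + (y − 31.1)² = 286.69²; (x − 127.2)² + (y − 148.9)² = 333.71².
Subtracting the STA05 equation from the STA06 and STA07 equations removes the quadratic terms:
348.8 x + 373.8 y = -70533.02
282.6 x + 609.4 y = -88016.47
Solving the 2×2 system: x ≈ -94.3, y ≈ -100.7 km.
Check against STA05 (with the unrounded x, y): √((x + 14.1)²+(y + 155.8)²) = 97.30 ≈ 97.30 km. ✓

(-94.3, -100.7)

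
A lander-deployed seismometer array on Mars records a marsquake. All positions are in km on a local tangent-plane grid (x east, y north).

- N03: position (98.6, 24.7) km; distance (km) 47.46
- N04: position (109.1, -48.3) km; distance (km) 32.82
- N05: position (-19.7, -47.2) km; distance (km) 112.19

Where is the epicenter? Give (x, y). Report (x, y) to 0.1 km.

Circle about each station: (x − 98.6)² + (y − 24.7)² = 47.46²; (x − 109.1)² + (y + 48.3)² = 32.82²; (x + 19.7)² + (y + 47.2)² = 112.19².
Subtracting the N03 equation from the N04 and N05 equations removes the quadratic terms:
21.0 x − 146.0 y = 5078.95
-236.6 x − 143.8 y = -18050.26
Solving the 2×2 system: x ≈ 89.6, y ≈ -21.9 km.

89.6 km east, -21.9 km north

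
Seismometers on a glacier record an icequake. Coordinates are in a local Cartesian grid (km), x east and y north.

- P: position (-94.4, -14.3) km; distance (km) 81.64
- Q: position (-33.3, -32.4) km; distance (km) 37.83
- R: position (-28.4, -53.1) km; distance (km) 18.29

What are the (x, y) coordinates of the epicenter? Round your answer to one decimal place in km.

Circle about each station: (x + 94.4)² + (y + 14.3)² = 81.64²; (x + 33.3)² + (y + 32.4)² = 37.83²; (x + 28.4)² + (y + 53.1)² = 18.29².
Subtracting the P equation from the Q and R equations removes the quadratic terms:
122.2 x − 36.2 y = -1723.22
132.0 x − 77.6 y = 840.89
Solving the 2×2 system: x ≈ -34.9, y ≈ -70.2 km.

-34.9 km east, -70.2 km north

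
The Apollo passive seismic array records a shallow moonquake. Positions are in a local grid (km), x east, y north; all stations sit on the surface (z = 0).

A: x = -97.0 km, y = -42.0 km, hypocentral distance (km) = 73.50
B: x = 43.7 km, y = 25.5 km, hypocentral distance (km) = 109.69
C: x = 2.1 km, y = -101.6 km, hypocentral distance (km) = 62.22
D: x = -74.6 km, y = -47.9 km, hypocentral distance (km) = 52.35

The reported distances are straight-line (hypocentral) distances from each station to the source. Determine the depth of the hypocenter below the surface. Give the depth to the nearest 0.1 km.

Each station gives a sphere (x−x_i)² + (y−y_i)² + z² = d_i² (stations at z=0).
Subtracting the A sphere from B and C: z² cancels, leaving linear equations in x and y:
281.4 x + 135.0 y = -15242.71
198.2 x − 119.2 y = 684.89
Solving: x ≈ -28.598, y ≈ -53.297 km (keep extra digits for the depth step; rounded: -28.6, -53.3).
Then from the A sphere: z² = 73.50² − (x + 97.0)² − (y + 42.0)² with x = -28.598, y = -53.297, so z ≈ 24.409 ≈ 24.4 km.
Check against D (with the unrounded solution): distance 52.36 ≈ 52.35 km. ✓

z ≈ 24.4 km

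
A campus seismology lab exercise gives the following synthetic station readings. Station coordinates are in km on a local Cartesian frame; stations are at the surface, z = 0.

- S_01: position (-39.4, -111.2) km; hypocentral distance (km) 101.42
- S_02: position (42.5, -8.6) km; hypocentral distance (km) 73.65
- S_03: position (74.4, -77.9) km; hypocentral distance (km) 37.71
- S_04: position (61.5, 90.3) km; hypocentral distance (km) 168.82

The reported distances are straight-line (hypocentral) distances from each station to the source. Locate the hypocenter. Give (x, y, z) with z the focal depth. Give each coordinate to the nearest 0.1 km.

x ≈ 50.9 km, y ≈ -75.6 km, depth ≈ 29.4 km

Each station gives a sphere (x−x_i)² + (y−y_i)² + z² = d_i² (stations at z=0).
Subtracting the S_01 sphere from S_02 and S_03: z² cancels, leaving linear equations in x and y:
163.8 x + 205.2 y = -7175.90
227.6 x + 66.6 y = 6549.94
Solving: x ≈ 50.901, y ≈ -75.602 km (keep extra digits for the depth step; rounded: 50.9, -75.6).
Then from the S_01 sphere: z² = 101.42² − (x + 39.4)² − (y + 111.2)² with x = 50.901, y = -75.602, so z ≈ 29.403 ≈ 29.4 km.
Check against S_04 (with the unrounded solution): distance 168.82 ≈ 168.82 km. ✓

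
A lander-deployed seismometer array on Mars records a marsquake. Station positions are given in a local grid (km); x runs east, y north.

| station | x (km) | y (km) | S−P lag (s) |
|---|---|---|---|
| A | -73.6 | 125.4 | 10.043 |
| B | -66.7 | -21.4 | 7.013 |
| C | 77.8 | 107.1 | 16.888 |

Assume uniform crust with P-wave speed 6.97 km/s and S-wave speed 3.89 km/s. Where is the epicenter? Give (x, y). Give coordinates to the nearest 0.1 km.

Distance from S−P lag: d = Δt · v_P v_S / (v_P − v_S) = Δt · (6.97·3.89)/(6.97−3.89) ≈ 8.8030·Δt.
So d_A = 88.41, d_B = 61.74, d_C = 148.67 km.
Circle about each station: (x + 73.6)² + (y − 125.4)² = 88.41²; (x + 66.7)² + (y + 21.4)² = 61.74²; (x − 77.8)² + (y − 107.1)² = 148.67².
Subtracting pairs of circle equations eliminates x²+y² and gives linear equations (the radical axes):
13.8 x − 293.6 y = -12230.77
302.8 x − 36.6 y = -17905.31
Solving the 2×2 system: x ≈ -54.4, y ≈ 39.1 km.
Check against A (with the unrounded x, y): √((x + 73.6)²+(y − 125.4)²) = 88.41 ≈ 88.41 km. ✓

-54.4 km east, 39.1 km north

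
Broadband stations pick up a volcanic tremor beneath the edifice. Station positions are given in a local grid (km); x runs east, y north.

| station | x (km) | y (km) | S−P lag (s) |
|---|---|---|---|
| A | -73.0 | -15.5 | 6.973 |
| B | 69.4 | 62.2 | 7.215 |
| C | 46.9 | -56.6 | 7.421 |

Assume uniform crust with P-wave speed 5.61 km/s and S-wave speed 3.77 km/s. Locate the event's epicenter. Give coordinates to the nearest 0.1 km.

x ≈ 1.0 km, y ≈ 15.3 km

Distance from S−P lag: d = Δt · v_P v_S / (v_P − v_S) = Δt · (5.61·3.77)/(5.61−3.77) ≈ 11.4944·Δt.
So d_A = 80.15, d_B = 82.93, d_C = 85.30 km.
Circle about each station: (x + 73.0)² + (y + 15.5)² = 80.15²; (x − 69.4)² + (y − 62.2)² = 82.93²; (x − 46.9)² + (y + 56.6)² = 85.30².
Subtracting pairs of circle equations eliminates x²+y² and gives linear equations (the radical axes):
284.8 x + 155.4 y = 2662.59
239.8 x − 82.2 y = -1018.15
Solving the 2×2 system: x ≈ 1.0, y ≈ 15.3 km.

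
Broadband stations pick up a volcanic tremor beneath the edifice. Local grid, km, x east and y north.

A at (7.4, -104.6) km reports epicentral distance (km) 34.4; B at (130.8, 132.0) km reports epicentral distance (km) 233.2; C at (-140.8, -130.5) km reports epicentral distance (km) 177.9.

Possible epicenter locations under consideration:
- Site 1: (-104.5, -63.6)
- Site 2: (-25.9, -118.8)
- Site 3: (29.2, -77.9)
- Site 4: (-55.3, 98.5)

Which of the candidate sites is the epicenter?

Site 3

For each candidate, compare |candidate − station| to the reported distance:
Site 1: residuals A 84.8, B 72.8, C 101.8 → max 101.8 km
Site 2: residuals A 1.8, B 62.5, C 62.4 → max 62.5 km
Site 3: residuals A 0.1, B 0.0, C 0.1 → max 0.1 km
Site 4: residuals A 178.2, B 44.1, C 66.5 → max 178.2 km
Only Site 3 has all residuals ≈ 0.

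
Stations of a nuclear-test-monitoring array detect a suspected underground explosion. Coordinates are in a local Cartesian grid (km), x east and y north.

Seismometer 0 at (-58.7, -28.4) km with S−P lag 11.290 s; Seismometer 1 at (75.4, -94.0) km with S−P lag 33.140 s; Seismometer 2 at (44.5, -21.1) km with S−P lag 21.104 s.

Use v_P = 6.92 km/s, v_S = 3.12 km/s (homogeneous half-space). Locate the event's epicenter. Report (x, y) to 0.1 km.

Distance from S−P lag: d = Δt · v_P v_S / (v_P − v_S) = Δt · (6.92·3.12)/(6.92−3.12) ≈ 5.6817·Δt.
So d_Seismometer 0 = 64.15, d_Seismometer 1 = 188.29, d_Seismometer 2 = 119.91 km.
Circle about each station: (x + 58.7)² + (y + 28.4)² = 64.15²; (x − 75.4)² + (y + 94.0)² = 188.29²; (x − 44.5)² + (y + 21.1)² = 119.91².
Subtracting the Seismometer 0 equation from the Seismometer 1 and Seismometer 2 equations removes the quadratic terms:
268.2 x − 131.2 y = -21068.99
206.4 x + 14.6 y = -12089.98
Solving the 2×2 system: x ≈ -61.1, y ≈ 35.7 km.

-61.1 km east, 35.7 km north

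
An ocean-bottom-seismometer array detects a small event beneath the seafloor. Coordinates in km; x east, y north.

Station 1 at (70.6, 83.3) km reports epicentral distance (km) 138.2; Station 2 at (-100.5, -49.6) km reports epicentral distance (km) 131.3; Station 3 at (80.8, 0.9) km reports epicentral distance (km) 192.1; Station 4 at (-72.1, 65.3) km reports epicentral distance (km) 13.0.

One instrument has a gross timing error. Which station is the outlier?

Solve using three stations at a time. Using Station 1, Station 2, Station 4 (subtract circle equations pairwise → linear system) gives (x, y) ≈ (-67.5, 77.5).
Distances from that point to each station vs reported:
  Station 1: calculated 138.2 vs reported 138.2 → residual 0.0 km
  Station 2: calculated 131.3 vs reported 131.3 → residual 0.0 km
  Station 3: calculated 166.9 vs reported 192.1 → residual 25.2 km
  Station 4: calculated 13.0 vs reported 13.0 → residual 0.0 km
Station 1, Station 2, Station 4 are mutually consistent (residuals ≈ 0); Station 3 is off by 25.2 km.

Station 3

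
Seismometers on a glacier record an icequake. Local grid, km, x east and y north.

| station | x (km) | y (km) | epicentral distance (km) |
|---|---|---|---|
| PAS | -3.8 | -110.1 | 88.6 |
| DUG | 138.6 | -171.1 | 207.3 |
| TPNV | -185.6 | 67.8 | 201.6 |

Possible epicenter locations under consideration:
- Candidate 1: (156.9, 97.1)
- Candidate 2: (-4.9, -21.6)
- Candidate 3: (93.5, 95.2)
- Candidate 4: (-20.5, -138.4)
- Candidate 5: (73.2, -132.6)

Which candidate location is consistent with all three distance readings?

Candidate 2

For each candidate, compare |candidate − station| to the reported distance:
Candidate 1: residuals PAS 173.6, DUG 61.5, TPNV 142.2 → max 173.6 km
Candidate 2: residuals PAS 0.1, DUG 0.1, TPNV 0.0 → max 0.1 km
Candidate 3: residuals PAS 138.6, DUG 62.8, TPNV 78.8 → max 138.6 km
Candidate 4: residuals PAS 55.7, DUG 44.9, TPNV 62.6 → max 62.6 km
Candidate 5: residuals PAS 8.4, DUG 131.4, TPNV 125.7 → max 131.4 km
Only Candidate 2 has all residuals ≈ 0.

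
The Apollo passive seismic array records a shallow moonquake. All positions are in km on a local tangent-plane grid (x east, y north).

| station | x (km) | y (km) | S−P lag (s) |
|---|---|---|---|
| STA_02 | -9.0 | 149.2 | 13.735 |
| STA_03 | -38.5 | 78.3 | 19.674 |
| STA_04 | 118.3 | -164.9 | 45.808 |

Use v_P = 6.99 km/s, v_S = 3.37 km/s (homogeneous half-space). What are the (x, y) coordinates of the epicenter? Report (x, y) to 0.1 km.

Distance from S−P lag: d = Δt · v_P v_S / (v_P − v_S) = Δt · (6.99·3.37)/(6.99−3.37) ≈ 6.5073·Δt.
So d_STA_02 = 89.38, d_STA_03 = 128.02, d_STA_04 = 298.08 km.
Circle about each station: (x + 9.0)² + (y − 149.2)² = 89.38²; (x + 38.5)² + (y − 78.3)² = 128.02²; (x − 118.3)² + (y + 164.9)² = 298.08².
Subtracting the STA_02 equation from the STA_03 and STA_04 equations removes the quadratic terms:
-59.0 x − 141.8 y = -23128.84
254.6 x − 628.2 y = -62017.64
Solving the 2×2 system: x ≈ 78.4, y ≈ 130.5 km.

(78.4, 130.5)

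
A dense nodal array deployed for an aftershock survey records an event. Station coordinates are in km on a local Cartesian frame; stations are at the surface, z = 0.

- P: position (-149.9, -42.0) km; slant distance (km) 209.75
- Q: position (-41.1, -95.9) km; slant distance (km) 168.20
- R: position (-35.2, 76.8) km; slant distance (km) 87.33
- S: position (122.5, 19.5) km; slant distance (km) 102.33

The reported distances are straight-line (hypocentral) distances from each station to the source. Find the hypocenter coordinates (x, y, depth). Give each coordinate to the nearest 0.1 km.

x ≈ 34.5 km, y ≈ 47.8 km, depth ≈ 43.9 km

Each station gives a sphere (x−x_i)² + (y−y_i)² + z² = d_i² (stations at z=0).
Subtracting the P sphere from Q and R: z² cancels, leaving linear equations in x and y:
217.6 x − 107.8 y = 2355.83
229.4 x + 237.6 y = 19271.80
Solving: x ≈ 34.505, y ≈ 47.796 km (keep extra digits for the depth step; rounded: 34.5, 47.8).
Then from the P sphere: z² = 209.75² − (x + 149.9)² − (y + 42.0)² with x = 34.505, y = 47.796, so z ≈ 43.892 ≈ 43.9 km.
Check against S (with the unrounded solution): distance 102.32 ≈ 102.33 km. ✓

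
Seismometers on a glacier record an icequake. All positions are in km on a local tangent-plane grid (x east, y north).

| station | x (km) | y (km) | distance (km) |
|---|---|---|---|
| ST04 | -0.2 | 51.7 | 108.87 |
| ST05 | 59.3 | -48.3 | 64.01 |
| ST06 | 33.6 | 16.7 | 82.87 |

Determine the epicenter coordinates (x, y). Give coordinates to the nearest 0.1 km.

x ≈ -4.1 km, y ≈ -57.1 km

Circle about each station: (x + 0.2)² + (y − 51.7)² = 108.87²; (x − 59.3)² + (y + 48.3)² = 64.01²; (x − 33.6)² + (y − 16.7)² = 82.87².
Subtracting pairs of circle equations eliminates x²+y² and gives linear equations (the radical axes):
119.0 x − 200.0 y = 10931.85
67.6 x − 70.0 y = 3720.16
Solving the 2×2 system: x ≈ -4.1, y ≈ -57.1 km.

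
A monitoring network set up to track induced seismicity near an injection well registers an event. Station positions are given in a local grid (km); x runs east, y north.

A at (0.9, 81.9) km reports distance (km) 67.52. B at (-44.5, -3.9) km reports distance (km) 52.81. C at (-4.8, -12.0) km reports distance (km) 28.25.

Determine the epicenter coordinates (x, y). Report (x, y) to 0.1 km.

Circle about each station: (x − 0.9)² + (y − 81.9)² = 67.52²; (x + 44.5)² + (y + 3.9)² = 52.81²; (x + 4.8)² + (y + 12.0)² = 28.25².
Subtracting pairs of circle equations eliminates x²+y² and gives linear equations (the radical axes):
-90.8 x − 171.6 y = -2942.91
-11.4 x − 187.8 y = -2780.49
Solving the 2×2 system: x ≈ 5.0, y ≈ 14.5 km.

5.0 km east, 14.5 km north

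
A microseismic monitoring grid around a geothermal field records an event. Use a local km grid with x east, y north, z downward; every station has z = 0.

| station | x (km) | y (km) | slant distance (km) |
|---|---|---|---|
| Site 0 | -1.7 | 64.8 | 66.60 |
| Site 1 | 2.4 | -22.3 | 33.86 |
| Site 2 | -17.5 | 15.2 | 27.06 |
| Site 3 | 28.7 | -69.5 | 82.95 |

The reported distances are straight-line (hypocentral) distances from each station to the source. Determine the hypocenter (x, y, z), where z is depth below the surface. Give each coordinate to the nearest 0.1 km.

x ≈ -7.5 km, y ≈ 2.0 km, depth ≈ 21.4 km

Each station gives a sphere (x−x_i)² + (y−y_i)² + z² = d_i² (stations at z=0).
Subtracting the Site 0 sphere from Site 1 and Site 2: z² cancels, leaving linear equations in x and y:
8.2 x − 174.2 y = -409.82
-31.6 x − 99.2 y = 38.68
Solving: x ≈ -7.501, y ≈ 1.999 km (keep extra digits for the depth step; rounded: -7.5, 2.0).
Then from the Site 0 sphere: z² = 66.60² − (x + 1.7)² − (y − 64.8)² with x = -7.501, y = 1.999, so z ≈ 21.400 ≈ 21.4 km.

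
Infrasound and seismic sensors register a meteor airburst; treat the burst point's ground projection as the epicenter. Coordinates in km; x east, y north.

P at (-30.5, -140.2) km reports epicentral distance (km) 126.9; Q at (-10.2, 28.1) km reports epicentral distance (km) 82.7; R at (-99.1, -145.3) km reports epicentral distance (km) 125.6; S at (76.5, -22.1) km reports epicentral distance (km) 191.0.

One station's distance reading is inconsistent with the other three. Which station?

S

Solve using three stations at a time. Using P, Q, R (subtract circle equations pairwise → linear system) gives (x, y) ≈ (-76.2, -21.8).
Distances from that point to each station vs reported:
  P: calculated 126.9 vs reported 126.9 → residual 0.0 km
  Q: calculated 82.7 vs reported 82.7 → residual 0.0 km
  R: calculated 125.6 vs reported 125.6 → residual 0.0 km
  S: calculated 152.7 vs reported 191.0 → residual 38.3 km
P, Q, R are mutually consistent (residuals ≈ 0); S is off by 38.3 km.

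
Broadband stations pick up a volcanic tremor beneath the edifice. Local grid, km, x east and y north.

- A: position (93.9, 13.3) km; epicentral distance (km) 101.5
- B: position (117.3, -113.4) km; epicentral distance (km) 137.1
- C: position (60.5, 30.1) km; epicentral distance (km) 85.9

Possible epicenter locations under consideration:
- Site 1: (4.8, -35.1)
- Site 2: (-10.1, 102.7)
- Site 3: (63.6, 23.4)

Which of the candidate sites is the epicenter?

Site 1

For each candidate, compare |candidate − station| to the reported distance:
Site 1: residuals A 0.1, B 0.0, C 0.1 → max 0.1 km
Site 2: residuals A 35.6, B 113.8, C 15.4 → max 113.8 km
Site 3: residuals A 69.6, B 9.9, C 78.5 → max 78.5 km
Only Site 1 has all residuals ≈ 0.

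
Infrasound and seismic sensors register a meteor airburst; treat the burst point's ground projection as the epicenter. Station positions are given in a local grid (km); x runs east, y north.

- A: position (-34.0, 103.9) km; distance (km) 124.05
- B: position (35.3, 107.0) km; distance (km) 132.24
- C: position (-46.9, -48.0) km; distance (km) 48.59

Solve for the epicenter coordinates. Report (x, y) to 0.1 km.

x ≈ -9.0 km, y ≈ -17.6 km

Circle about each station: (x + 34.0)² + (y − 103.9)² = 124.05²; (x − 35.3)² + (y − 107.0)² = 132.24²; (x + 46.9)² + (y + 48.0)² = 48.59².
Subtracting the A equation from the B and C equations removes the quadratic terms:
138.6 x + 6.2 y = -1355.14
-25.8 x − 303.8 y = 5579.81
Solving the 2×2 system: x ≈ -9.0, y ≈ -17.6 km.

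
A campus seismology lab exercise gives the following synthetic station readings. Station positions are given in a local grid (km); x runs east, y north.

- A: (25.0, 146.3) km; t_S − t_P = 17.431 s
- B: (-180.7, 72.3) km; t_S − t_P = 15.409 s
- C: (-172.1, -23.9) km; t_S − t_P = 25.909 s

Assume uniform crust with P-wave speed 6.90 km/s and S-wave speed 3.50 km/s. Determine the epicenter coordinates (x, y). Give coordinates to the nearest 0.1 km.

x ≈ -98.8 km, y ≈ 144.9 km

Distance from S−P lag: d = Δt · v_P v_S / (v_P − v_S) = Δt · (6.90·3.50)/(6.90−3.50) ≈ 7.1029·Δt.
So d_A = 123.81, d_B = 109.45, d_C = 184.03 km.
Circle about each station: (x − 25.0)² + (y − 146.3)² = 123.81²; (x + 180.7)² + (y − 72.3)² = 109.45²; (x + 172.1)² + (y + 23.9)² = 184.03².
Subtracting pairs of circle equations eliminates x²+y² and gives linear equations (the radical axes):
-411.4 x − 148.0 y = 19200.70
-394.2 x − 340.4 y = -10377.19
Solving the 2×2 system: x ≈ -98.8, y ≈ 144.9 km.
Check against A (with the unrounded x, y): √((x − 25.0)²+(y − 146.3)²) = 123.81 ≈ 123.81 km. ✓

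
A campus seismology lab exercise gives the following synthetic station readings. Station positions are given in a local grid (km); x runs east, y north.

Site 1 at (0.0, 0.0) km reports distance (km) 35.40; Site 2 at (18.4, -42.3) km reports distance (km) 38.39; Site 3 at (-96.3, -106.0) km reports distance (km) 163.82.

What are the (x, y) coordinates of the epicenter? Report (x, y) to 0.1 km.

Circle about each station: x² + y² = 35.40²; (x − 18.4)² + (y + 42.3)² = 38.39²; (x + 96.3)² + (y + 106.0)² = 163.82².
Subtracting the Site 1 equation from the Site 2 and Site 3 equations removes the quadratic terms:
36.8 x − 84.6 y = 1907.22
-192.6 x − 212.0 y = -5074.14
Solving the 2×2 system: x ≈ 34.6, y ≈ -7.5 km.
Check against Site 1 (with the unrounded x, y): √(x²+y²) = 35.40 ≈ 35.40 km. ✓

(34.6, -7.5)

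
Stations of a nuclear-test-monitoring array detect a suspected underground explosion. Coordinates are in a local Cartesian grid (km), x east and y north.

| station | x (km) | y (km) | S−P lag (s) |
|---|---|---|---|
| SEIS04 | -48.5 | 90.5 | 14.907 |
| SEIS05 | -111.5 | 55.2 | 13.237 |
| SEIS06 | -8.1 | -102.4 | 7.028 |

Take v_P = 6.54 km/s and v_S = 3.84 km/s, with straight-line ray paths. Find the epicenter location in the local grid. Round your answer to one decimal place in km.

x ≈ -44.5 km, y ≈ -48.1 km

Distance from S−P lag: d = Δt · v_P v_S / (v_P − v_S) = Δt · (6.54·3.84)/(6.54−3.84) ≈ 9.3013·Δt.
So d_SEIS04 = 138.65, d_SEIS05 = 123.12, d_SEIS06 = 65.37 km.
Circle about each station: (x + 48.5)² + (y − 90.5)² = 138.65²; (x + 111.5)² + (y − 55.2)² = 123.12²; (x + 8.1)² + (y + 102.4)² = 65.37².
Subtracting the SEIS04 equation from the SEIS05 and SEIS06 equations removes the quadratic terms:
-126.0 x − 70.6 y = 9002.08
80.8 x − 385.8 y = 14959.46
Solving the 2×2 system: x ≈ -44.5, y ≈ -48.1 km.
Check against SEIS04 (with the unrounded x, y): √((x + 48.5)²+(y − 90.5)²) = 138.65 ≈ 138.65 km. ✓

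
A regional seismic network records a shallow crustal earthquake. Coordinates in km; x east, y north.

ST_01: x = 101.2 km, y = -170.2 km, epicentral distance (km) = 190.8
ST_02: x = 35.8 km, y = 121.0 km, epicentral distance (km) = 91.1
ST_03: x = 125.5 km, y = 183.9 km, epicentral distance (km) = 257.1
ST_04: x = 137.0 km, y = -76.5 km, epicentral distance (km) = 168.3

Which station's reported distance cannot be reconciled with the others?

ST_02

Solve using three stations at a time. Using ST_01, ST_03, ST_04 (subtract circle equations pairwise → linear system) gives (x, y) ≈ (-23.7, -25.7).
Distances from that point to each station vs reported:
  ST_01: calculated 191.0 vs reported 190.8 → residual 0.2 km
  ST_02: calculated 158.3 vs reported 91.1 → residual 67.2 km
  ST_03: calculated 257.3 vs reported 257.1 → residual 0.2 km
  ST_04: calculated 168.5 vs reported 168.3 → residual 0.2 km
ST_01, ST_03, ST_04 are mutually consistent (residuals ≈ 0); ST_02 is off by 67.2 km.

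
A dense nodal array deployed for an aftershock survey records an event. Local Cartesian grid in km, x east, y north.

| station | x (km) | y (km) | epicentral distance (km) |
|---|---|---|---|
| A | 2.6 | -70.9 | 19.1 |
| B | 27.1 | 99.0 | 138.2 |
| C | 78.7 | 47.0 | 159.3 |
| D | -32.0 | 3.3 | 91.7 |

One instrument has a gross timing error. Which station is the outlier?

B

Solve using three stations at a time. Using A, C, D (subtract circle equations pairwise → linear system) gives (x, y) ≈ (-9.6, -85.6).
Distances from that point to each station vs reported:
  A: calculated 19.1 vs reported 19.1 → residual 0.0 km
  B: calculated 188.2 vs reported 138.2 → residual 50.0 km
  C: calculated 159.3 vs reported 159.3 → residual 0.0 km
  D: calculated 91.7 vs reported 91.7 → residual 0.0 km
A, C, D are mutually consistent (residuals ≈ 0); B is off by 50.0 km.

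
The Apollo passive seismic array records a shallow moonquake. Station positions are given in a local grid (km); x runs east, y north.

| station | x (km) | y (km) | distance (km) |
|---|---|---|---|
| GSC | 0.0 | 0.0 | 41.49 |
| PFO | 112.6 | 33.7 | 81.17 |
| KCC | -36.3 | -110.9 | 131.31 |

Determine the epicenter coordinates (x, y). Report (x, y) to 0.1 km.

Circle about each station: x² + y² = 41.49²; (x − 112.6)² + (y − 33.7)² = 81.17²; (x + 36.3)² + (y + 110.9)² = 131.31².
Subtracting the GSC equation from the PFO and KCC equations removes the quadratic terms:
225.2 x + 67.4 y = 8947.30
-72.6 x − 221.8 y = -1904.40
Solving the 2×2 system: x ≈ 41.2, y ≈ -4.9 km.

(41.2, -4.9)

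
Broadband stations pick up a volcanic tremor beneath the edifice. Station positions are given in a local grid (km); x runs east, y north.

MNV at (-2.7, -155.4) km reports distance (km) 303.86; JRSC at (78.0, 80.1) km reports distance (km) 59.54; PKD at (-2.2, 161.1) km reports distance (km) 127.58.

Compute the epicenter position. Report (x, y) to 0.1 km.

Circle about each station: (x + 2.7)² + (y + 155.4)² = 303.86²; (x − 78.0)² + (y − 80.1)² = 59.54²; (x + 2.2)² + (y − 161.1)² = 127.58².
Subtracting pairs of circle equations eliminates x²+y² and gives linear equations (the radical axes):
161.4 x + 471.0 y = 77129.45
1.0 x + 633.0 y = 77855.84
Solving the 2×2 system: x ≈ 119.5, y ≈ 122.8 km.

(119.5, 122.8)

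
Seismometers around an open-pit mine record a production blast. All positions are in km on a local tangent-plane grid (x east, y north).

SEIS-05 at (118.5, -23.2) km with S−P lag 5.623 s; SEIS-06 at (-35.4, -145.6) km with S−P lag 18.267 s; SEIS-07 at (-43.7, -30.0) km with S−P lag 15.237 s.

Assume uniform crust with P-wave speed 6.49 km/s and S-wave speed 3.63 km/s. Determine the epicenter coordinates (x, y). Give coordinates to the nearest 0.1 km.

x ≈ 80.3 km, y ≈ -49.4 km

Distance from S−P lag: d = Δt · v_P v_S / (v_P − v_S) = Δt · (6.49·3.63)/(6.49−3.63) ≈ 8.2373·Δt.
So d_SEIS-05 = 46.32, d_SEIS-06 = 150.47, d_SEIS-07 = 125.51 km.
Circle about each station: (x − 118.5)² + (y + 23.2)² = 46.32²; (x + 35.4)² + (y + 145.6)² = 150.47²; (x + 43.7)² + (y + 30.0)² = 125.51².
Subtracting the SEIS-05 equation from the SEIS-06 and SEIS-07 equations removes the quadratic terms:
-307.8 x − 244.8 y = -12623.65
-324.4 x − 13.6 y = -25378.02
Solving the 2×2 system: x ≈ 80.3, y ≈ -49.4 km.
Check against SEIS-05 (with the unrounded x, y): √((x − 118.5)²+(y + 23.2)²) = 46.32 ≈ 46.32 km. ✓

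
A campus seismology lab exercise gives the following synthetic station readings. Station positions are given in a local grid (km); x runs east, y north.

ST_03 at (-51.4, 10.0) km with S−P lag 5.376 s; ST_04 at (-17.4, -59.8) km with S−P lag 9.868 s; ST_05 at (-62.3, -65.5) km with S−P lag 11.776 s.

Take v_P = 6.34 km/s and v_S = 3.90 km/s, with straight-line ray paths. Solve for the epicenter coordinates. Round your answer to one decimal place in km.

Distance from S−P lag: d = Δt · v_P v_S / (v_P − v_S) = Δt · (6.34·3.90)/(6.34−3.90) ≈ 10.1336·Δt.
So d_ST_03 = 54.48, d_ST_04 = 100.00, d_ST_05 = 119.33 km.
Circle about each station: (x + 51.4)² + (y − 10.0)² = 54.48²; (x + 17.4)² + (y + 59.8)² = 100.00²; (x + 62.3)² + (y + 65.5)² = 119.33².
Subtracting the ST_03 equation from the ST_04 and ST_05 equations removes the quadratic terms:
68.0 x − 139.6 y = -5895.09
-21.8 x − 151.0 y = -5842.00
Solving the 2×2 system: x ≈ -5.6, y ≈ 39.5 km.
Check against ST_03 (with the unrounded x, y): √((x + 51.4)²+(y − 10.0)²) = 54.47 ≈ 54.48 km. ✓

x ≈ -5.6 km, y ≈ 39.5 km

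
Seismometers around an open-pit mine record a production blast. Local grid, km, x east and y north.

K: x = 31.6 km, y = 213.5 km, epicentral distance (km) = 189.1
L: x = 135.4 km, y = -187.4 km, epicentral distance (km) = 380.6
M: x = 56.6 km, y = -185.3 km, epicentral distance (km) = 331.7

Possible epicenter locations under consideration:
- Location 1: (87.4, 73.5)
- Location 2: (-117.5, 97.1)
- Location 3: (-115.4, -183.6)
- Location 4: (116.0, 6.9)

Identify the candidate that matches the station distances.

For each candidate, compare |candidate − station| to the reported distance:
Location 1: residuals K 38.4, L 115.3, M 71.1 → max 115.3 km
Location 2: residuals K 0.1, L 0.1, M 0.1 → max 0.1 km
Location 3: residuals K 234.3, L 129.8, M 159.7 → max 234.3 km
Location 4: residuals K 34.1, L 185.3, M 130.5 → max 185.3 km
Only Location 2 has all residuals ≈ 0.

Location 2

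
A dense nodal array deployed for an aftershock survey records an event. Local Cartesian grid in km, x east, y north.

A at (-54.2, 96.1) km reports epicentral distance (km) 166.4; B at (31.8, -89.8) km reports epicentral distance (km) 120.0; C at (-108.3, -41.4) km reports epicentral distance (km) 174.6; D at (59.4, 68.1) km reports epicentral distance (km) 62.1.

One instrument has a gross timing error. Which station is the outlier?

Solve using three stations at a time. Using A, B, D (subtract circle equations pairwise → linear system) gives (x, y) ≈ (90.9, 14.6).
Distances from that point to each station vs reported:
  A: calculated 166.4 vs reported 166.4 → residual 0.0 km
  B: calculated 120.0 vs reported 120.0 → residual 0.0 km
  C: calculated 206.9 vs reported 174.6 → residual 32.3 km
  D: calculated 62.0 vs reported 62.1 → residual 0.1 km
A, B, D are mutually consistent (residuals ≈ 0); C is off by 32.3 km.

C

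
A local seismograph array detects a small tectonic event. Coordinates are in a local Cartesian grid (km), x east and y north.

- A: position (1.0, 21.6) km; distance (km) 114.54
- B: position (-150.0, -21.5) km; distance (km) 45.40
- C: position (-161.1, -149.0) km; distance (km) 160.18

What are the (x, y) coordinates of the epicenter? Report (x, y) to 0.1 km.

-112.1 km east, 3.5 km north

Circle about each station: (x − 1.0)² + (y − 21.6)² = 114.54²; (x + 150.0)² + (y + 21.5)² = 45.40²; (x + 161.1)² + (y + 149.0)² = 160.18².
Subtracting the A equation from the B and C equations removes the quadratic terms:
-302.0 x − 86.2 y = 33552.94
-324.2 x − 341.2 y = 35148.43
Solving the 2×2 system: x ≈ -112.1, y ≈ 3.5 km.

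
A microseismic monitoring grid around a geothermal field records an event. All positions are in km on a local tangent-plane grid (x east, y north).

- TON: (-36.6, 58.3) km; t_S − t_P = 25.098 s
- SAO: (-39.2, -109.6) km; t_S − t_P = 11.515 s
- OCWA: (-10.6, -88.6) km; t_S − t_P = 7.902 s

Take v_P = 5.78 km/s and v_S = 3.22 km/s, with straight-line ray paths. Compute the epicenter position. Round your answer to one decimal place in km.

x ≈ 44.4 km, y ≈ -105.2 km

Distance from S−P lag: d = Δt · v_P v_S / (v_P − v_S) = Δt · (5.78·3.22)/(5.78−3.22) ≈ 7.2702·Δt.
So d_TON = 182.47, d_SAO = 83.72, d_OCWA = 57.45 km.
Circle about each station: (x + 36.6)² + (y − 58.3)² = 182.47²; (x + 39.2)² + (y + 109.6)² = 83.72²; (x + 10.6)² + (y + 88.6)² = 57.45².
Subtracting pairs of circle equations eliminates x²+y² and gives linear equations (the radical axes):
-5.2 x − 335.8 y = 35096.61
52.0 x − 293.8 y = 33218.67
Solving the 2×2 system: x ≈ 44.4, y ≈ -105.2 km.
Check against TON (with the unrounded x, y): √((x + 36.6)²+(y − 58.3)²) = 182.48 ≈ 182.47 km. ✓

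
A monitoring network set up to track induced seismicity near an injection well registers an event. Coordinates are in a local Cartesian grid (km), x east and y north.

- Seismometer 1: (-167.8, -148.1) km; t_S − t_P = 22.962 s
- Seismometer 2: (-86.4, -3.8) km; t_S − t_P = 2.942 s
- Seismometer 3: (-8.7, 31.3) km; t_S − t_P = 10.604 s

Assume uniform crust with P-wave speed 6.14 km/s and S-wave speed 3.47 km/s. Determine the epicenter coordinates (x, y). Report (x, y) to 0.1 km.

Distance from S−P lag: d = Δt · v_P v_S / (v_P − v_S) = Δt · (6.14·3.47)/(6.14−3.47) ≈ 7.9797·Δt.
So d_Seismometer 1 = 183.23, d_Seismometer 2 = 23.48, d_Seismometer 3 = 84.62 km.
Circle about each station: (x + 167.8)² + (y + 148.1)² = 183.23²; (x + 86.4)² + (y + 3.8)² = 23.48²; (x + 8.7)² + (y − 31.3)² = 84.62².
Subtracting pairs of circle equations eliminates x²+y² and gives linear equations (the radical axes):
162.8 x + 288.6 y = -9589.13
318.2 x + 358.8 y = -22622.38
Solving the 2×2 system: x ≈ -92.4, y ≈ 18.9 km.
Check against Seismometer 1 (with the unrounded x, y): √((x + 167.8)²+(y + 148.1)²) = 183.23 ≈ 183.23 km. ✓

-92.4 km east, 18.9 km north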